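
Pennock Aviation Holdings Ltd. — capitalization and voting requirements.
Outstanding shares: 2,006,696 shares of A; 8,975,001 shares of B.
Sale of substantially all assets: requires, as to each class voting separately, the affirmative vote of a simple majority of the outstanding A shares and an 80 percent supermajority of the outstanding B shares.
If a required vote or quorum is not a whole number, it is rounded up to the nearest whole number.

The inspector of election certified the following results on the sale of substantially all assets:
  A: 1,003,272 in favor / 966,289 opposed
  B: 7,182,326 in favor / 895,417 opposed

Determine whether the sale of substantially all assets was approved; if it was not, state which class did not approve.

A: a majority of 2006696 is 1003349; 1,003,349 required, 1,003,272 in favor — not approved.
B: 4/5 of 8975001 = 7180000.80, rounded up to 7180001; 7,180,001 required, 7,182,326 in favor — approved.

Not approved — the A shares did not give the required vote.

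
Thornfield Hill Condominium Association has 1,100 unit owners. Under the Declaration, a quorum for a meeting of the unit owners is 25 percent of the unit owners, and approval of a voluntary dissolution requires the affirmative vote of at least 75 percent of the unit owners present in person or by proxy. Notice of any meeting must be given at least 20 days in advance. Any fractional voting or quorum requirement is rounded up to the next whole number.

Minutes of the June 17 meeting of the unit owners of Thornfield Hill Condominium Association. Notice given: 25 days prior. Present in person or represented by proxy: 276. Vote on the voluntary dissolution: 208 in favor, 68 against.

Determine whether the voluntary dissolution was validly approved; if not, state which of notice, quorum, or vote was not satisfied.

Valid — all requirements satisfied.

Notice: 25 days given; 20 required. Satisfied.
Quorum: 25% of 1,100 = 275; 276 present. Satisfied.
Vote: requires three-fourths of those present (276); 3/4 of 276 = 207, so 207 needed; 208 in favor. Satisfied.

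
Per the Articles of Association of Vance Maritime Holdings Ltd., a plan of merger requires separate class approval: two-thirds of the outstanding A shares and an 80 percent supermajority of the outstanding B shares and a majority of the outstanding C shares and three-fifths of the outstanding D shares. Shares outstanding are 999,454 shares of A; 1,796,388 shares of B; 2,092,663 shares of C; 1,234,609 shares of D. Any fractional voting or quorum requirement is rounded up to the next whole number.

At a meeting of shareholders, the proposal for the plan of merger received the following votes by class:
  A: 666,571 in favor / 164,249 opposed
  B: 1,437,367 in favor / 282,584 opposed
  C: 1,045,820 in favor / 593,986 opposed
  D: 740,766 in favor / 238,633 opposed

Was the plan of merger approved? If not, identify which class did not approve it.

Not approved — the C shares did not give the required vote.

A: 2/3 of 999454 = 666302.67, rounded up to 666303; 666,303 required, 666,571 in favor — approved.
B: 4/5 of 1796388 = 1437110.40, rounded up to 1437111; 1,437,111 required, 1,437,367 in favor — approved.
C: a majority of 2092663 is 1046332; 1,046,332 required, 1,045,820 in favor — not approved.
D: 3/5 of 1234609 = 740765.40, rounded up to 740766; 740,766 required, 740,766 in favor — approved.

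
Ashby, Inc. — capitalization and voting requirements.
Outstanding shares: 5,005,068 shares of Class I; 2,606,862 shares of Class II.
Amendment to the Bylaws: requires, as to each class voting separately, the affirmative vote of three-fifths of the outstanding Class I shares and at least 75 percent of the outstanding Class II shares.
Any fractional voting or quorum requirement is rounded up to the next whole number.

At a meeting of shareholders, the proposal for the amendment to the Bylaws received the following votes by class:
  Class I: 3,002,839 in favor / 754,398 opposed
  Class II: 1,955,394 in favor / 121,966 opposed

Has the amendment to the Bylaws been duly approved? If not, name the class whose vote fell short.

Not approved — the Class I shares did not give the required vote.

Class I: 3/5 of 5005068 = 3003040.80, rounded up to 3003041; 3,003,041 required, 3,002,839 in favor — not approved.
Class II: 3/4 of 2606862 = 1955146.50, rounded up to 1955147; 1,955,147 required, 1,955,394 in favor — approved.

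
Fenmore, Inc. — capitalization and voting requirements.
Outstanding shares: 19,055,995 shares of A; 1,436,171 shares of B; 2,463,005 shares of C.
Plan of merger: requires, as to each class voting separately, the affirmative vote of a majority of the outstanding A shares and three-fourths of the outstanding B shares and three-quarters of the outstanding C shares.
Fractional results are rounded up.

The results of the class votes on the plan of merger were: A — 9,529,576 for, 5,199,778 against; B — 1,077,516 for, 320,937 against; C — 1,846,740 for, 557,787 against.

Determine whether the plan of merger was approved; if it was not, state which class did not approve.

Not approved — the C shares did not give the required vote.

A: a majority of 19055995 is 9527998; 9,527,998 required, 9,529,576 in favor — approved.
B: 3/4 of 1436171 = 1077128.25, rounded up to 1077129; 1,077,129 required, 1,077,516 in favor — approved.
C: 3/4 of 2463005 = 1847253.75, rounded up to 1847254; 1,847,254 required, 1,846,740 in favor — not approved.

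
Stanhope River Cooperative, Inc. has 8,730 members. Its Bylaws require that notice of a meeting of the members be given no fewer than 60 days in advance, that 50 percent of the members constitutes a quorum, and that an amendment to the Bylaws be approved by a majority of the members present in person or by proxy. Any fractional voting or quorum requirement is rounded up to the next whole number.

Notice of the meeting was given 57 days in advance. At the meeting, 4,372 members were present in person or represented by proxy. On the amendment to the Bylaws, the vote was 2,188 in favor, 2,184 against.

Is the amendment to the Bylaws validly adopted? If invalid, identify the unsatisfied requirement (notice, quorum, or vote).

Invalid — notice requirement not satisfied.

Notice: 57 days given; 60 required. Not satisfied.
Quorum: 50% of 8,730 = 4,365; 4,372 present. Satisfied.
Vote: requires a majority of those present (4,372); a majority of 4372 is 2187, so 2,187 needed; 2,188 in favor. Satisfied.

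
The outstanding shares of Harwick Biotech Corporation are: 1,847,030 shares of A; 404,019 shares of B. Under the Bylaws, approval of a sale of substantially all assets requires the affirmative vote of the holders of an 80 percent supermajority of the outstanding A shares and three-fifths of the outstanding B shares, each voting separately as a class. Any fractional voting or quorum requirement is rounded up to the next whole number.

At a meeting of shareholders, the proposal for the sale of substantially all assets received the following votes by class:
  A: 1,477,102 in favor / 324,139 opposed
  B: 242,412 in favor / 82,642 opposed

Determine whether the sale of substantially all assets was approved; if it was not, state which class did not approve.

Not approved — the A shares did not give the required vote.

A: 4/5 of 1847030 = 1477624; 1,477,624 required, 1,477,102 in favor — not approved.
B: 3/5 of 404019 = 242411.40, rounded up to 242412; 242,412 required, 242,412 in favor — approved.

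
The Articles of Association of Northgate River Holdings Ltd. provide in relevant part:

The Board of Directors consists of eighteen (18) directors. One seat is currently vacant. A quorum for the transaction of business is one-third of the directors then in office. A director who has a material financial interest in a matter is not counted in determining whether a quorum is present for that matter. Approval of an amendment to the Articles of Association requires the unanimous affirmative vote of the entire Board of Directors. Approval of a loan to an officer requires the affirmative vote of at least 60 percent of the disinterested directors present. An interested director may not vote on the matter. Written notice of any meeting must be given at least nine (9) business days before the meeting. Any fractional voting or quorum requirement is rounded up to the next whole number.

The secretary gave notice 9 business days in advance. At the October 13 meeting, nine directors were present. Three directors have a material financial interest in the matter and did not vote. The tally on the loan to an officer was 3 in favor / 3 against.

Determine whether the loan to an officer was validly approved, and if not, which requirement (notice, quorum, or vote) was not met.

Notice: 9 business days given; 9 required (9 ≥ 9). Satisfied.
Quorum: 9 present, but the 3 interested directors do not count, leaving 6. Quorum is 6. Satisfied.
Vote: the loan to an officer requires three-fifths of the disinterested directors present (9 − 3 = 6). 3/5 of 6 = 3.60, rounded up to 4, so 4 affirmative votes are needed; 3 voted in favor. Not satisfied.

Invalid — vote requirement not satisfied.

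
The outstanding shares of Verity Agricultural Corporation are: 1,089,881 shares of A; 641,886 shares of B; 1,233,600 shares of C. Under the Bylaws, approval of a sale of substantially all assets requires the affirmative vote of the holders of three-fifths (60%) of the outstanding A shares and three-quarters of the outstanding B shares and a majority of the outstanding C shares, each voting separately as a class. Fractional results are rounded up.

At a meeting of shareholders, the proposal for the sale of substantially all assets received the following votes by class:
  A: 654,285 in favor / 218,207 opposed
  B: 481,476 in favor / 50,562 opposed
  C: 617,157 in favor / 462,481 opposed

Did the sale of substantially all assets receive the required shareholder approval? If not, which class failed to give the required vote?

A: 3/5 of 1089881 = 653928.60, rounded up to 653929; 653,929 required, 654,285 in favor — approved.
B: 3/4 of 641886 = 481414.50, rounded up to 481415; 481,415 required, 481,476 in favor — approved.
C: a majority of 1233600 is 616801; 616,801 required, 617,157 in favor — approved.

Approved — every class gave the required vote.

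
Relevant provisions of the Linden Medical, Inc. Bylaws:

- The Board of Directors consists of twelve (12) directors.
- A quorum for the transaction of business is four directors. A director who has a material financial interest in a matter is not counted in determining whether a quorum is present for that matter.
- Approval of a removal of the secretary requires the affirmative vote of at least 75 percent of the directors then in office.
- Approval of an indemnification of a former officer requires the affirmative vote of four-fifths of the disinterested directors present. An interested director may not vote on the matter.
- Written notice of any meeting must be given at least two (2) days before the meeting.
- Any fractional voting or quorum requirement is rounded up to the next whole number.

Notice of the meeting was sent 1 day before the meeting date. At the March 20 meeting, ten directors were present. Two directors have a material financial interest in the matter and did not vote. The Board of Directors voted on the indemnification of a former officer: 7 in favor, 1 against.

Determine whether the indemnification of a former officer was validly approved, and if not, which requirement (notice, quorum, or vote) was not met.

Invalid — notice requirement not satisfied.

Notice: 1 day given; 2 required (1 < 2). Not satisfied.
Quorum: 10 present, but the 2 interested directors do not count, leaving 8. Quorum is 4. Satisfied.
Vote: the indemnification of a former officer requires four-fifths of the disinterested directors present (10 − 2 = 8). 4/5 of 8 = 6.40, rounded up to 7, so 7 affirmative votes are needed; 7 voted in favor. Satisfied.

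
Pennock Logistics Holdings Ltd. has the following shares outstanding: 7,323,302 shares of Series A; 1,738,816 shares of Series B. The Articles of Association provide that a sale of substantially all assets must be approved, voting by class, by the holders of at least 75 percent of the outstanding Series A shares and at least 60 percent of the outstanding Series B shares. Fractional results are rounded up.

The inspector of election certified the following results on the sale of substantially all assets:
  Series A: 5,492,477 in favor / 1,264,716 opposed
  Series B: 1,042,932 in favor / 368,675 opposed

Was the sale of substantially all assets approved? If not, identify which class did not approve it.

Series A: 3/4 of 7323302 = 5492476.50, rounded up to 5492477; 5,492,477 required, 5,492,477 in favor — approved.
Series B: 3/5 of 1738816 = 1043289.60, rounded up to 1043290; 1,043,290 required, 1,042,932 in favor — not approved.

Not approved — the Series B shares did not give the required vote.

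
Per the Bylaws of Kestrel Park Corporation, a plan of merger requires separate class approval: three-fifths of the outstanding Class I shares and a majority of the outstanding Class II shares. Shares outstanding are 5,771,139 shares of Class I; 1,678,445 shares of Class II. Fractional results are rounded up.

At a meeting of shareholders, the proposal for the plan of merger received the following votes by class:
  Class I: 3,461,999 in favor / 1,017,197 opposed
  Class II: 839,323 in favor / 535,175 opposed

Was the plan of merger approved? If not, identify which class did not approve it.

Class I: 3/5 of 5771139 = 3462683.40, rounded up to 3462684; 3,462,684 required, 3,461,999 in favor — not approved.
Class II: a majority of 1678445 is 839223; 839,223 required, 839,323 in favor — approved.

Not approved — the Class I shares did not give the required vote.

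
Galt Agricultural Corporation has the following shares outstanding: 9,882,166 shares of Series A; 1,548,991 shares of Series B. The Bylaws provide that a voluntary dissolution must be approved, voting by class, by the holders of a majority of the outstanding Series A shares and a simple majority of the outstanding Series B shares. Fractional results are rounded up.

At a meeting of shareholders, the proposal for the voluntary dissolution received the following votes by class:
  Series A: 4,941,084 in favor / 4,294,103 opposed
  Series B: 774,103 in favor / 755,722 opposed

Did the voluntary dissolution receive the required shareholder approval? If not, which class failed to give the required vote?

Not approved — the Series B shares did not give the required vote.

Series A: a majority of 9882166 is 4941084; 4,941,084 required, 4,941,084 in favor — approved.
Series B: a majority of 1548991 is 774496; 774,496 required, 774,103 in favor — not approved.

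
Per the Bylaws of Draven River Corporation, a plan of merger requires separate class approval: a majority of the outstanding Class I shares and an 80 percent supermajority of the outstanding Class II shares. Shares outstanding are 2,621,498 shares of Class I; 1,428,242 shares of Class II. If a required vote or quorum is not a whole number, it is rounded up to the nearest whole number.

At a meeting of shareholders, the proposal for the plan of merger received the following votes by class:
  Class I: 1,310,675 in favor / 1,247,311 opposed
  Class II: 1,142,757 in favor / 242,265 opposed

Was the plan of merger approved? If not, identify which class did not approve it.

Class I: a majority of 2621498 is 1310750; 1,310,750 required, 1,310,675 in favor — not approved.
Class II: 4/5 of 1428242 = 1142593.60, rounded up to 1142594; 1,142,594 required, 1,142,757 in favor — approved.

Not approved — the Class I shares did not give the required vote.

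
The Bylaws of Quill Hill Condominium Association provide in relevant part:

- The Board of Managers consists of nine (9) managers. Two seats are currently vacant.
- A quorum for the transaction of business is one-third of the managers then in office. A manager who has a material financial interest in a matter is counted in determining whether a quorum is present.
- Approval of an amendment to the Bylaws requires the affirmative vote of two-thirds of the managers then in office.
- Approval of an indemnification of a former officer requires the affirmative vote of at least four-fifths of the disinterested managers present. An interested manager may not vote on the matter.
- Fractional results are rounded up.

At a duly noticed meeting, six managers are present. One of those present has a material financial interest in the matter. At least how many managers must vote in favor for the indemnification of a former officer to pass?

The indemnification of a former officer requires four-fifths of the disinterested managers present (6 − 1 = 5).
4/5 of 5 = 4.

4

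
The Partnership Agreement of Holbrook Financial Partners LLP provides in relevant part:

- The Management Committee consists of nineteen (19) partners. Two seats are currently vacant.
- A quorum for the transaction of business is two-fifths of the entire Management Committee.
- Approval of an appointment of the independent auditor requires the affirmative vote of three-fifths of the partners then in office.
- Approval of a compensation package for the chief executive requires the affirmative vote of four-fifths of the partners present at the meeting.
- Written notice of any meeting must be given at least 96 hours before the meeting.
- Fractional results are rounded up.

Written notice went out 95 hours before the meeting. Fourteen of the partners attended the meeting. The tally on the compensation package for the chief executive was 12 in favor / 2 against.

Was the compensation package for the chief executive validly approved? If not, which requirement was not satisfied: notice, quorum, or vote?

Invalid — notice requirement not satisfied.

Notice: 95 hours given; 96 required (95 < 96). Not satisfied.
Quorum: 14 present; quorum is 8. Satisfied.
Vote: the compensation package for the chief executive requires four-fifths of the partners present (14). 4/5 of 14 = 11.20, rounded up to 12, so 12 affirmative votes are needed; 12 voted in favor. Satisfied.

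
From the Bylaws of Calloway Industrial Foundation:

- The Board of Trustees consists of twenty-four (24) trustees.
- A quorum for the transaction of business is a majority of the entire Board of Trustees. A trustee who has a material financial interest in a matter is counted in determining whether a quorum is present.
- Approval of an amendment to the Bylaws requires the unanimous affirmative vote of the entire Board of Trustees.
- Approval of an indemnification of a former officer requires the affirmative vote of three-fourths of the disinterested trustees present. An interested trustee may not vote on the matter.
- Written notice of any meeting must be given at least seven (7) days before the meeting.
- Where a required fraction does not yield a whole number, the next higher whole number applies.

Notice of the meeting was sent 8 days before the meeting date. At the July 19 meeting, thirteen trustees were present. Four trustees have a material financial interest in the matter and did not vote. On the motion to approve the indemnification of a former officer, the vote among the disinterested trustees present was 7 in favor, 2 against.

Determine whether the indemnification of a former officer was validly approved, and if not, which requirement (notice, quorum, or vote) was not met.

Valid — all requirements satisfied.

Notice: 8 days given; 7 required (8 ≥ 7). Satisfied.
Quorum: 13 present (interested trustees count toward quorum); quorum is 13. Satisfied.
Vote: the indemnification of a former officer requires three-fourths of the disinterested trustees present (13 − 4 = 9). 3/4 of 9 = 6.75, rounded up to 7, so 7 affirmative votes are needed; 7 voted in favor. Satisfied.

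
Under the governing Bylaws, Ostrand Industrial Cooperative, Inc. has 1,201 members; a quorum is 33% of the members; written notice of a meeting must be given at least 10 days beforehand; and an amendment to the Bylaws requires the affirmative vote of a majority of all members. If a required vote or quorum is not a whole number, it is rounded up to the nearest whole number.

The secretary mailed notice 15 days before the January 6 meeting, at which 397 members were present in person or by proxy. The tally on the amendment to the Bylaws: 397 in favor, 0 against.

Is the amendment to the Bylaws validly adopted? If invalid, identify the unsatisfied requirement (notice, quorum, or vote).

Invalid — vote requirement not satisfied.

Notice: 15 days given; 10 required. Satisfied.
Quorum: 33% of 1,201 = 396.33, rounded up to 397; 397 present. Satisfied.
Vote: requires a majority of all members (1,201); a majority of 1201 is 601, so 601 needed; 397 in favor. Not satisfied.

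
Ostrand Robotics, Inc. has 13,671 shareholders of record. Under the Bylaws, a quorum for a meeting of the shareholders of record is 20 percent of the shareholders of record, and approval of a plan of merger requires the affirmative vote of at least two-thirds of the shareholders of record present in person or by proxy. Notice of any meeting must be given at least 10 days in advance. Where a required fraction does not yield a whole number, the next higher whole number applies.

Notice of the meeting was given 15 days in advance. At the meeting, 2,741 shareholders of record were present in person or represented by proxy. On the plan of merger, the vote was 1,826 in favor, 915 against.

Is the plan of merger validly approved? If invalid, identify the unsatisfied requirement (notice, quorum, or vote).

Invalid — vote requirement not satisfied.

Notice: 15 days given; 10 required. Satisfied.
Quorum: 20% of 13,671 = 2,734.20, rounded up to 2,735; 2,741 present. Satisfied.
Vote: requires two-thirds of those present (2,741); 2/3 of 2741 = 1827.33, rounded up to 1828, so 1,828 needed; 1,826 in favor. Not satisfied.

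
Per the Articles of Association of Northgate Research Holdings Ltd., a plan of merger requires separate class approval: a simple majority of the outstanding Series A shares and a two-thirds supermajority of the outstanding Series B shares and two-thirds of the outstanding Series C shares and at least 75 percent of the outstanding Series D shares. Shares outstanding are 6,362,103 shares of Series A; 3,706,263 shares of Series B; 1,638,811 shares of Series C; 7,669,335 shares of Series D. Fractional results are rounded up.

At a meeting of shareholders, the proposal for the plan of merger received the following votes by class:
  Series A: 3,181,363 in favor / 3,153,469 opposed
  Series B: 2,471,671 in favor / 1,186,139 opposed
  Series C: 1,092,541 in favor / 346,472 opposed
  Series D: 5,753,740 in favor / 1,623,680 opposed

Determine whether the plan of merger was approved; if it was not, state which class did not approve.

Approved — every class gave the required vote.

Series A: a majority of 6362103 is 3181052; 3,181,052 required, 3,181,363 in favor — approved.
Series B: 2/3 of 3706263 = 2470842; 2,470,842 required, 2,471,671 in favor — approved.
Series C: 2/3 of 1638811 = 1092540.67, rounded up to 1092541; 1,092,541 required, 1,092,541 in favor — approved.
Series D: 3/4 of 7669335 = 5752001.25, rounded up to 5752002; 5,752,002 required, 5,753,740 in favor — approved.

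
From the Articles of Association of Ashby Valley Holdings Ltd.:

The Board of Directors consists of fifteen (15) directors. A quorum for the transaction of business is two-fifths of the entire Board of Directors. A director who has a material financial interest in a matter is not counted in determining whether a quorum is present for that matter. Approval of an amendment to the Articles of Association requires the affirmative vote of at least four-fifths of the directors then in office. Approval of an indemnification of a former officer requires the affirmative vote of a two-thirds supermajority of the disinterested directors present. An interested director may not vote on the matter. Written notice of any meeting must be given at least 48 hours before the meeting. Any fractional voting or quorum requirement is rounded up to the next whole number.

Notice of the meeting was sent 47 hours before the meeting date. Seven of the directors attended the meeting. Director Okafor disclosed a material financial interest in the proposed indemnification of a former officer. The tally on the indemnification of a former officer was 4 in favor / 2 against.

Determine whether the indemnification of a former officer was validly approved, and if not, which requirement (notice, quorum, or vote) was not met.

Notice: 47 hours given; 48 required (47 < 48). Not satisfied.
Quorum: 7 present, but the 1 interested director does not count, leaving 6. Quorum is 6. Satisfied.
Vote: the indemnification of a former officer requires two-thirds of the disinterested directors present (7 − 1 = 6). 2/3 of 6 = 4, so 4 affirmative votes are needed; 4 voted in favor. Satisfied.

Invalid — notice requirement not satisfied.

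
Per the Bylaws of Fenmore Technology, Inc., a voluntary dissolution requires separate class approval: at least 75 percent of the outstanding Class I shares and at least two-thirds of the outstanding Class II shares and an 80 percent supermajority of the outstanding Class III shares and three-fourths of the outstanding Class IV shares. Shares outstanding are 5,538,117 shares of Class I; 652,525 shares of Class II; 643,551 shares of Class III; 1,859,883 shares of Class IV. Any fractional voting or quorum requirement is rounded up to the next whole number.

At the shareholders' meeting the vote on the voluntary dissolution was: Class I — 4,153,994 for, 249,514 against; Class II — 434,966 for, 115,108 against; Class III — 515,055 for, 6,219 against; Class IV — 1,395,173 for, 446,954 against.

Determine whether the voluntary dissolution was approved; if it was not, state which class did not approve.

Not approved — the Class II shares did not give the required vote.

Class I: 3/4 of 5538117 = 4153587.75, rounded up to 4153588; 4,153,588 required, 4,153,994 in favor — approved.
Class II: 2/3 of 652525 = 435016.67, rounded up to 435017; 435,017 required, 434,966 in favor — not approved.
Class III: 4/5 of 643551 = 514840.80, rounded up to 514841; 514,841 required, 515,055 in favor — approved.
Class IV: 3/4 of 1859883 = 1394912.25, rounded up to 1394913; 1,394,913 required, 1,395,173 in favor — approved.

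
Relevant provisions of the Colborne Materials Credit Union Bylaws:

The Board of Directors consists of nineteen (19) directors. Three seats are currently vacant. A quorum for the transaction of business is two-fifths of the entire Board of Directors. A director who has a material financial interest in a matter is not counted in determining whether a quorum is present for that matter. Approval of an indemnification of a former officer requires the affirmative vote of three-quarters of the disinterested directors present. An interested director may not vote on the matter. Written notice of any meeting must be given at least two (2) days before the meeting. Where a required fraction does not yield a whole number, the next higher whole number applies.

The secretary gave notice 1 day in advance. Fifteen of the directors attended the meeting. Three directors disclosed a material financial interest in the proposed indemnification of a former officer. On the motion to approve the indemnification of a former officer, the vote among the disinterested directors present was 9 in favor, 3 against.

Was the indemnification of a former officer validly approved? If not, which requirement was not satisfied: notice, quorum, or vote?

Invalid — notice requirement not satisfied.

Notice: 1 day given; 2 required (1 < 2). Not satisfied.
Quorum: 15 present, but the 3 interested directors do not count, leaving 12. Quorum is 8. Satisfied.
Vote: the indemnification of a former officer requires three-fourths of the disinterested directors present (15 − 3 = 12). 3/4 of 12 = 9, so 9 affirmative votes are needed; 9 voted in favor. Satisfied.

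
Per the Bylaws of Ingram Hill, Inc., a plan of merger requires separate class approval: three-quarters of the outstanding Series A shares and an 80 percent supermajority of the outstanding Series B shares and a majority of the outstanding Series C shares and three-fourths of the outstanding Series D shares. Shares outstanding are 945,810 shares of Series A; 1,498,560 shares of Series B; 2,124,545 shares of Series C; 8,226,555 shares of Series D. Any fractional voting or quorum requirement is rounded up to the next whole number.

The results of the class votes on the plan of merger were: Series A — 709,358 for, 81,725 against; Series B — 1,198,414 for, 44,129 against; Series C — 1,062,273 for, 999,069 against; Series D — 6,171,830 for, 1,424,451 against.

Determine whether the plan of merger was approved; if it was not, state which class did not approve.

Series A: 3/4 of 945810 = 709357.50, rounded up to 709358; 709,358 required, 709,358 in favor — approved.
Series B: 4/5 of 1498560 = 1198848; 1,198,848 required, 1,198,414 in favor — not approved.
Series C: a majority of 2124545 is 1062273; 1,062,273 required, 1,062,273 in favor — approved.
Series D: 3/4 of 8226555 = 6169916.25, rounded up to 6169917; 6,169,917 required, 6,171,830 in favor — approved.

Not approved — the Series B shares did not give the required vote.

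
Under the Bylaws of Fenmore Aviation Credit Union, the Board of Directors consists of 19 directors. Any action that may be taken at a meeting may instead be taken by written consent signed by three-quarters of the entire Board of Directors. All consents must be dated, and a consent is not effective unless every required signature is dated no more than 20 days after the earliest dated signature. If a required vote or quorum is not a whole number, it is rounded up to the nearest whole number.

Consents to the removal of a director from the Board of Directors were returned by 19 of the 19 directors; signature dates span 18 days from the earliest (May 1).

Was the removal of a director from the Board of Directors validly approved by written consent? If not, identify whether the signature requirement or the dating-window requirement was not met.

Effective — both the signature and dating-window requirements are satisfied.

Signatures required: three-quarters of 19 — 3/4 of 19 = 14.25, rounded up to 15, so 15 needed; 19 signed. Sufficient.
Dating window: the latest signature is 18 days after the earliest; the limit is 20 days. Within the window.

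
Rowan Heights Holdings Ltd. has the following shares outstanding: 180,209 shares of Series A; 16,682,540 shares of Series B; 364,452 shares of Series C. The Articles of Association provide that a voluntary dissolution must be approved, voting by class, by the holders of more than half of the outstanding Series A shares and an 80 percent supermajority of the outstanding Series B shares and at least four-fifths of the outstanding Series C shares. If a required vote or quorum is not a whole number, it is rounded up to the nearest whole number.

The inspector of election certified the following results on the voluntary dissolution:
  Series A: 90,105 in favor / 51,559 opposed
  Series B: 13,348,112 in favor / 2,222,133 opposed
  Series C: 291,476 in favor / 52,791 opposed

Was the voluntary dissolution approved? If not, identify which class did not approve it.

Series A: a majority of 180209 is 90105; 90,105 required, 90,105 in favor — approved.
Series B: 4/5 of 16682540 = 13346032; 13,346,032 required, 13,348,112 in favor — approved.
Series C: 4/5 of 364452 = 291561.60, rounded up to 291562; 291,562 required, 291,476 in favor — not approved.

Not approved — the Series C shares did not give the required vote.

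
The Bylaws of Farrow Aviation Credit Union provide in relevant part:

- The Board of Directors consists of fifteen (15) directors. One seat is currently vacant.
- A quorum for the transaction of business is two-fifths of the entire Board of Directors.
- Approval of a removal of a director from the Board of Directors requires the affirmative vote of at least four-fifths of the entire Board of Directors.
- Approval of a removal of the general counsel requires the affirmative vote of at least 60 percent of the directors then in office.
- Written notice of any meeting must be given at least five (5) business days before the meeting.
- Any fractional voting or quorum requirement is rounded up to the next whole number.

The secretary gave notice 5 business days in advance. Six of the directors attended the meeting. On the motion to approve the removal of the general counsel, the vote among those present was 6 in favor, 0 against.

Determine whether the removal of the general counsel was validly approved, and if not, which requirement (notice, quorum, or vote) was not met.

Notice: 5 business days given; 5 required (5 ≥ 5). Satisfied.
Quorum: 6 present; quorum is 6. Satisfied.
Vote: the removal of the general counsel requires three-fifths of the directors then in office (14). 3/5 of 14 = 8.40, rounded up to 9, so 9 affirmative votes are needed; 6 voted in favor. Not satisfied.

Invalid — vote requirement not satisfied.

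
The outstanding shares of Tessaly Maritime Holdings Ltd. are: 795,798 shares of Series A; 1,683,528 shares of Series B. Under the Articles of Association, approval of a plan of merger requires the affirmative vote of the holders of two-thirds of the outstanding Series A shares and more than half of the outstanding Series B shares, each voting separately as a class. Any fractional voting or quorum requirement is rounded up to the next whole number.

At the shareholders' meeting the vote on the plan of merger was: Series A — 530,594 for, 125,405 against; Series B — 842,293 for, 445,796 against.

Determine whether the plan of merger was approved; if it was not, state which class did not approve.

Approved — every class gave the required vote.

Series A: 2/3 of 795798 = 530532; 530,532 required, 530,594 in favor — approved.
Series B: a majority of 1683528 is 841765; 841,765 required, 842,293 in favor — approved.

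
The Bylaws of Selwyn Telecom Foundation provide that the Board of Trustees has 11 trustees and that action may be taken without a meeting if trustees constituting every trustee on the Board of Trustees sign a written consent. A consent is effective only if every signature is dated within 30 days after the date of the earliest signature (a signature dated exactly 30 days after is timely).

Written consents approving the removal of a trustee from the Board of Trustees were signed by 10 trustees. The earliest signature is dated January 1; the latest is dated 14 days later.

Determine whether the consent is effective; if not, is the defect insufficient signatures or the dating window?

Not effective — insufficient signatures.

Signatures required: the unanimous vote of 11 — unanimous means all 11, so 11 needed; 10 signed. Insufficient.
Dating window: the latest signature is 14 days after the earliest; the limit is 30 days. Within the window.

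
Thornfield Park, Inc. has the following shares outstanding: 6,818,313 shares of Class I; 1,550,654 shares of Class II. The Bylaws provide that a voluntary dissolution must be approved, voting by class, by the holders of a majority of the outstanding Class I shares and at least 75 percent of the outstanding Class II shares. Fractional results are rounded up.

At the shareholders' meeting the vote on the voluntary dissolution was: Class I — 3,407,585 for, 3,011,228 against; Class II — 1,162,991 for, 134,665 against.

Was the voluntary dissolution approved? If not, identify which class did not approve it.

Class I: a majority of 6818313 is 3409157; 3,409,157 required, 3,407,585 in favor — not approved.
Class II: 3/4 of 1550654 = 1162990.50, rounded up to 1162991; 1,162,991 required, 1,162,991 in favor — approved.

Not approved — the Class I shares did not give the required vote.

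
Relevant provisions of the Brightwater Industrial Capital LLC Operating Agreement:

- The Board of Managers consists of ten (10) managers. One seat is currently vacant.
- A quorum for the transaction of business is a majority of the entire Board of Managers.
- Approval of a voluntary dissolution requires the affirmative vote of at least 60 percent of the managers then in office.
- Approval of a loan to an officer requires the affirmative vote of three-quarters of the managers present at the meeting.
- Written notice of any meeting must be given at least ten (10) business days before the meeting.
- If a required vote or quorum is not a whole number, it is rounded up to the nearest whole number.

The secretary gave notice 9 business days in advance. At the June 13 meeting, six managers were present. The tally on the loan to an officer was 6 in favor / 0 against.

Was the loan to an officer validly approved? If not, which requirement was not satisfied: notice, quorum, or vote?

Invalid — notice requirement not satisfied.

Notice: 9 business days given; 10 required (9 < 10). Not satisfied.
Quorum: 6 present; quorum is 6. Satisfied.
Vote: the loan to an officer requires three-fourths of the managers present (6). 3/4 of 6 = 4.50, rounded up to 5, so 5 affirmative votes are needed; 6 voted in favor. Satisfied.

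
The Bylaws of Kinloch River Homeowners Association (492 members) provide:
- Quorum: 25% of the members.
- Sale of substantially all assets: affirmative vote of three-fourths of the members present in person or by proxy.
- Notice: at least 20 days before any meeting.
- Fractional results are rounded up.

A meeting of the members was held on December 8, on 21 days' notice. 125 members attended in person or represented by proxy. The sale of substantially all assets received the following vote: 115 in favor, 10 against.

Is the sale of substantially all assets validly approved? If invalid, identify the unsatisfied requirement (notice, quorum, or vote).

Valid — all requirements satisfied.

Notice: 21 days given; 20 required. Satisfied.
Quorum: 25% of 492 = 123; 125 present. Satisfied.
Vote: requires three-fourths of those present (125); 3/4 of 125 = 93.75, rounded up to 94, so 94 needed; 115 in favor. Satisfied.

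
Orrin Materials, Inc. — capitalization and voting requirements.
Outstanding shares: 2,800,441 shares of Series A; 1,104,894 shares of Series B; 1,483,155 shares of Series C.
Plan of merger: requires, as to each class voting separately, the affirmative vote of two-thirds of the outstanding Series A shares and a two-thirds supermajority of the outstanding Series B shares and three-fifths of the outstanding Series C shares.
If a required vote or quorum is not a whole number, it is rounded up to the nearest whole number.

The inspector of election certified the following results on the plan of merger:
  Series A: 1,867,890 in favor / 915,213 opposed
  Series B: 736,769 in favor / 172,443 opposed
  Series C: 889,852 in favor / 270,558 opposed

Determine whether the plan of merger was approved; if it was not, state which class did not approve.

Not approved — the Series C shares did not give the required vote.

Series A: 2/3 of 2800441 = 1866960.67, rounded up to 1866961; 1,866,961 required, 1,867,890 in favor — approved.
Series B: 2/3 of 1104894 = 736596; 736,596 required, 736,769 in favor — approved.
Series C: 3/5 of 1483155 = 889893; 889,893 required, 889,852 in favor — not approved.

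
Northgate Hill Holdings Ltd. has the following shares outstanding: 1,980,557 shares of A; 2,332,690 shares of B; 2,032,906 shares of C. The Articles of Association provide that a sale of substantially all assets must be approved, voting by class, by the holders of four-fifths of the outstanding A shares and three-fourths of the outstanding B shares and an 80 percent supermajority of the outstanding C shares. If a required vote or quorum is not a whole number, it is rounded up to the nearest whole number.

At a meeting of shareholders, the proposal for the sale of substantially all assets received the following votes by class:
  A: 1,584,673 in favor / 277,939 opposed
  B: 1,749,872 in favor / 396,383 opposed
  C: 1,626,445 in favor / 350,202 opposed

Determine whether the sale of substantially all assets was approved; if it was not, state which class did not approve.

A: 4/5 of 1980557 = 1584445.60, rounded up to 1584446; 1,584,446 required, 1,584,673 in favor — approved.
B: 3/4 of 2332690 = 1749517.50, rounded up to 1749518; 1,749,518 required, 1,749,872 in favor — approved.
C: 4/5 of 2032906 = 1626324.80, rounded up to 1626325; 1,626,325 required, 1,626,445 in favor — approved.

Approved — every class gave the required vote.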